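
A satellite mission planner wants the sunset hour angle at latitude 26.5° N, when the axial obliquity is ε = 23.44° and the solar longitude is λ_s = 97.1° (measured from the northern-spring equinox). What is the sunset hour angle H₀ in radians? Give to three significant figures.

Solar declination: sin δ = sin ε · sin λ_s = sin 23.44° × sin 97.1° = 0.39474, so δ = +23.250°.
cos H₀ = −tan φ · tan δ = −tan(+26.5°) × tan(+23.250°) = -0.2142, so H₀ = 1.7867 rad = 102.37°.

H₀ = 1.79 rad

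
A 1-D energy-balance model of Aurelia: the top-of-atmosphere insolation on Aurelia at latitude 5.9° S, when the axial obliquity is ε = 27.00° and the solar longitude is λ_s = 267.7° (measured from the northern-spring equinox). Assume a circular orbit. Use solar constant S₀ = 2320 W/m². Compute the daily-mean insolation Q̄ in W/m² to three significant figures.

Q̄ ≈ 710 W/m²

Solar declination: sin δ = sin ε · sin λ_s = sin 27.00° × sin 267.7° = -0.45362, so δ = -26.976°.
cos H₀ = −tan(-5.9°) tan(-26.976°) = -0.0526, H₀ = 1.6234 rad.
Bracket: H₀ sin φ sin δ + cos φ cos δ sin H₀ = 1.6234×-0.10279×-0.45362 + 0.99470×0.89119×0.99862 = 0.075695 + 0.885243 = 0.960938.
Q̄ = (S₀/π) × [bracket] = (2320/π) × 0.960938 = 709.6 W/m².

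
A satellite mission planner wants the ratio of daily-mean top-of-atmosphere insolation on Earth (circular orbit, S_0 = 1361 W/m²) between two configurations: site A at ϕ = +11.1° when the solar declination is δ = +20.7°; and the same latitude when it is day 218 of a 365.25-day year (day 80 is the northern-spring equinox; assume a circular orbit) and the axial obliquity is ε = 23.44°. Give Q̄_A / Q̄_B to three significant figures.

Q̄_A / Q̄_B ≈ 0.999

— Configuration A (ϕ=+11.1°):
cos h₀ = −tan(+11.1°) tan(+20.700°) = -0.0741, h₀ = 1.6450 rad.
Bracket: h₀ sin ϕ sin δ + cos ϕ cos δ sin h₀ = 1.6450×0.19252×0.35347 + 0.98129×0.93544×0.99725 = 0.111942 + 0.915414 = 1.027356.
Q̄ = (S_0/π) × [bracket] = (1361/π) × 1.027356 = 445.07 W/m².
— Configuration B (ϕ=+11.1°):
Solar longitude: L_s = 360° × (218 − 80)/365.25 = 136.016°.
sin δ = sin 23.44° × sin 136.016° = 0.27625, so δ = +16.036°.
cos h₀ = −tan(+11.1°) tan(+16.036°) = -0.0564, h₀ = 1.6272 rad.
Bracket: h₀ sin ϕ sin δ + cos ϕ cos δ sin h₀ = 1.6272×0.19252×0.27625 + 0.98129×0.96109×0.99841 = 0.086540 + 0.941608 = 1.028148.
Q̄ = (S_0/π) × [bracket] = (1361/π) × 1.028148 = 445.41 W/m².
Ratio Q̄_A / Q̄_B = 445.07 / 445.41 = 0.9992.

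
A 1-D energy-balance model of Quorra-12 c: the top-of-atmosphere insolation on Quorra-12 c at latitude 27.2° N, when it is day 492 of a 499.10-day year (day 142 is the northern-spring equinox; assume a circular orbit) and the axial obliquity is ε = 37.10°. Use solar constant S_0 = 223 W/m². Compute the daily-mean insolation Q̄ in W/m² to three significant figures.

Q̄ ≈ 25.7 W/m²

Solar longitude: L_s = 360° × (492 − 142)/499.10 = 252.454°.
sin δ = sin 37.10° × sin 252.454° = -0.57515, so δ = -35.110°.
cos h₀ = −tan(+27.2°) tan(-35.110°) = 0.3613, h₀ = 1.2011 rad.
Bracket: h₀ sin ϕ sin δ + cos ϕ cos δ sin h₀ = 1.2011×0.45710×-0.57515 + 0.88942×0.81805×0.93244 = -0.315770 + 0.678434 = 0.362664.
Q̄ = (S_0/π) × [bracket] = (223/π) × 0.362664 = 25.74 W/m².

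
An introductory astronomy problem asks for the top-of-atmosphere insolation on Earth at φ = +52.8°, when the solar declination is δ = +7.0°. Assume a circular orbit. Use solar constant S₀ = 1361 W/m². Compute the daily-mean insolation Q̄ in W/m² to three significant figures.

Q̄ ≈ 329 W/m²

cos H₀ = −tan(+52.8°) tan(+7.000°) = -0.1618, H₀ = 1.7333 rad.
Bracket: H₀ sin φ sin δ + cos φ cos δ sin H₀ = 1.7333×0.79653×0.12187 + 0.60460×0.99255×0.98683 = 0.168257 + 0.592192 = 0.760449.
Q̄ = (S₀/π) × [bracket] = (1361/π) × 0.760449 = 329.4 W/m².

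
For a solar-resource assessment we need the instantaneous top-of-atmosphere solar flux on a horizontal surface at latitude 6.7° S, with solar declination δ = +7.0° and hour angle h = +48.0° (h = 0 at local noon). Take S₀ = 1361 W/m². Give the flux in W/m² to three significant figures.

cos θ_z = sin φ sin δ + cos φ cos δ cos h = -0.014219 + 0.659607 = 0.645388.
Flux = S₀ · cos θ_z = 1361 × 0.645388 = 878.4 W/m².

878 W/m²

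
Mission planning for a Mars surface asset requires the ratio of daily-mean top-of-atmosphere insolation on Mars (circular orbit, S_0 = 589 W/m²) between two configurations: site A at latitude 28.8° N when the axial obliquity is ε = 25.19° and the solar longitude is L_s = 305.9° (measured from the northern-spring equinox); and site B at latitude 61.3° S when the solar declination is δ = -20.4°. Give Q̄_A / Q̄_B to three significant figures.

Q̄_A / Q̄_B ≈ 0.557

— Configuration A (ϕ=+28.8°):
Solar declination: sin δ = sin ε · sin L_s = sin 25.19° × sin 305.9° = -0.34477, so δ = -20.168°.
cos h₀ = −tan(+28.8°) tan(-20.168°) = 0.2019, h₀ = 1.3675 rad.
Bracket: h₀ sin ϕ sin δ + cos ϕ cos δ sin h₀ = 1.3675×0.48175×-0.34477 + 0.87631×0.93869×0.97940 = -0.227132 + 0.805638 = 0.578506.
Q̄ = (S_0/π) × [bracket] = (589/π) × 0.578506 = 108.46 W/m².
— Configuration B (ϕ=-61.3°):
cos h₀ = −tan(-61.3°) tan(-20.400°) = -0.6793, h₀ = 2.3176 rad.
Bracket: h₀ sin ϕ sin δ + cos ϕ cos δ sin h₀ = 2.3176×-0.87715×-0.34857 + 0.48022×0.93728×0.73388 = 0.708602 + 0.330320 = 1.038922.
Q̄ = (S_0/π) × [bracket] = (589/π) × 1.038922 = 194.78 W/m².
Ratio Q̄_A / Q̄_B = 108.46 / 194.78 = 0.5568.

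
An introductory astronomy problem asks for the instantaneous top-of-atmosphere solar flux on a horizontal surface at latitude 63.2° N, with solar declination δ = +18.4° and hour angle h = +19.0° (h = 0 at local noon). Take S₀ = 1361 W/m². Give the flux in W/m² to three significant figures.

934 W/m²

cos θ_z = sin φ sin δ + cos φ cos δ cos h = 0.281744 + 0.404518 = 0.686262.
Flux = S₀ · cos θ_z = 1361 × 0.686262 = 934.0 W/m².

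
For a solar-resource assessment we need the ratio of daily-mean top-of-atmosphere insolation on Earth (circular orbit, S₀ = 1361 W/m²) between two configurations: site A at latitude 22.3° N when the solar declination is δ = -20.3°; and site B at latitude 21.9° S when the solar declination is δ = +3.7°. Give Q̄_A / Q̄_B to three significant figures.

Q̄_A / Q̄_B ≈ 0.755

— Configuration A (φ=+22.3°):
cos H₀ = −tan(+22.3°) tan(-20.300°) = 0.1517, H₀ = 1.4185 rad.
Bracket: H₀ sin φ sin δ + cos φ cos δ sin H₀ = 1.4185×0.37946×-0.34694 + 0.92521×0.93789×0.98842 = -0.186745 + 0.857697 = 0.670952.
Q̄ = (S₀/π) × [bracket] = (1361/π) × 0.670952 = 290.67 W/m².
— Configuration B (φ=-21.9°):
cos H₀ = −tan(-21.9°) tan(+3.700°) = 0.0260, H₀ = 1.5448 rad.
Bracket: H₀ sin φ sin δ + cos φ cos δ sin H₀ = 1.5448×-0.37299×0.06453 + 0.92784×0.99792×0.99966 = -0.037182 + 0.925595 = 0.888413.
Q̄ = (S₀/π) × [bracket] = (1361/π) × 0.888413 = 384.88 W/m².
Ratio Q̄_A / Q̄_B = 290.67 / 384.88 = 0.7552.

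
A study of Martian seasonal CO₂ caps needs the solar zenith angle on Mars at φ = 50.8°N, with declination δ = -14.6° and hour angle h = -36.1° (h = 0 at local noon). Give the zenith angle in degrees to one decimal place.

cos θ_z = sin φ sin δ + cos φ cos δ cos h = -0.195340 + 0.494183 = 0.298843.
θ_z = arccos(0.298843) = 72.6°.

θ_z = 72.6°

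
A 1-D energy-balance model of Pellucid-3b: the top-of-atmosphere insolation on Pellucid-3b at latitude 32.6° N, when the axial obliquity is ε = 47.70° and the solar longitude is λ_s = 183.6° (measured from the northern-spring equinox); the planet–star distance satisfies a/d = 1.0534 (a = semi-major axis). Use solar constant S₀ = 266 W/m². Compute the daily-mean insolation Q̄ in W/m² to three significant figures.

Q̄ ≈ 75.4 W/m²

Solar declination: sin δ = sin ε · sin λ_s = sin 47.70° × sin 183.6° = -0.04644, so δ = -2.662°.
cos H₀ = −tan(+32.6°) tan(-2.662°) = 0.0297, H₀ = 1.5411 rad.
Bracket: H₀ sin φ sin δ + cos φ cos δ sin H₀ = 1.5411×0.53877×-0.04644 + 0.84245×0.99892×0.99956 = -0.038559 + 0.841170 = 0.802611.
Inverse-square distance factor (a/d)² = 1.0534² = 1.109652.
Q̄ = (S₀/π) × 1.109652 × [bracket] = (266/π) × 1.109652 × 0.802611 = 75.41 W/m².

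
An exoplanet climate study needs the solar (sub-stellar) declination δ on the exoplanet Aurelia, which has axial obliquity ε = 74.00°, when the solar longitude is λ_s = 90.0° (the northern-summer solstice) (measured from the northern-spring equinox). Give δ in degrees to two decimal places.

sin δ = sin ε · sin λ_s = sin 74.00° × sin 90.0° = 0.961262.
δ = arcsin(0.961262) = +74.00°.

δ = +74.00°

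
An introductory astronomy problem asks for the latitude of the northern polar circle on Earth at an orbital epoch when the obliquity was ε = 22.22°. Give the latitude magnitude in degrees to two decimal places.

The polar circle is the lowest latitude that experiences at least one full rotation of continuous daylight at the northern-summer solstice; it lies at |φ| = 90° − ε = 90° − 22.22° = 67.78°.

67.78°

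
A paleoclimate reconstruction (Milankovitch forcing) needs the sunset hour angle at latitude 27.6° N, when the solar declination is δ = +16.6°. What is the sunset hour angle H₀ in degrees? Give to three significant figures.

H₀ = 99.0°

cos H₀ = −tan φ · tan δ = −tan(+27.6°) × tan(+16.600°) = -0.1558, so H₀ = 1.7273 rad = 98.97°.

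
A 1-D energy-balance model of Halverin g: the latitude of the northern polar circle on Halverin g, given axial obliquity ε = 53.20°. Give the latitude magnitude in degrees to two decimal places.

The polar circle is the lowest latitude that experiences at least one full rotation of continuous daylight at the northern-summer solstice; it lies at |ϕ| = 90° − ε = 90° − 53.20° = 36.80°.

36.80°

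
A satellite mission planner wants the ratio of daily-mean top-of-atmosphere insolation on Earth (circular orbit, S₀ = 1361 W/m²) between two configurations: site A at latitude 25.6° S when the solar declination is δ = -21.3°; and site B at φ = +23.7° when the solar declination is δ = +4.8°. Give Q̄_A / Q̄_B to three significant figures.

— Configuration A (φ=-25.6°):
cos H₀ = −tan(-25.6°) tan(-21.300°) = -0.1868, H₀ = 1.7587 rad.
Bracket: H₀ sin φ sin δ + cos φ cos δ sin H₀ = 1.7587×-0.43209×-0.36325 + 0.90183×0.93169×0.98240 = 0.276040 + 0.825438 = 1.101478.
Q̄ = (S₀/π) × [bracket] = (1361/π) × 1.101478 = 477.18 W/m².
— Configuration B (φ=+23.7°):
cos H₀ = −tan(+23.7°) tan(+4.800°) = -0.0369, H₀ = 1.6077 rad.
Bracket: H₀ sin φ sin δ + cos φ cos δ sin H₀ = 1.6077×0.40195×0.08368 + 0.91566×0.99649×0.99932 = 0.054075 + 0.911826 = 0.965901.
Q̄ = (S₀/π) × [bracket] = (1361/π) × 0.965901 = 418.45 W/m².
Ratio Q̄_A / Q̄_B = 477.18 / 418.45 = 1.140.

Q̄_A / Q̄_B ≈ 1.14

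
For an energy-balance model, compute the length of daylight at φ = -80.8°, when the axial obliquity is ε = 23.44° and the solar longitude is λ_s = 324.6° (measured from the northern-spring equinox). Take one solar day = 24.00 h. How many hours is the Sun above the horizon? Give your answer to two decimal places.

24.00 h

Solar declination: sin δ = sin ε · sin λ_s = sin 23.44° × sin 324.6° = -0.23043, so δ = -13.322°.
Sunrise equation: cos H₀ = −tan φ · tan δ = -1.4621 ≤ −1, so the Sun never sets (polar day) and H₀ = π.
Daylight = 2H₀/(2π) × 24.00 h = (3.1416/π) × 24.00 = 24.00 h.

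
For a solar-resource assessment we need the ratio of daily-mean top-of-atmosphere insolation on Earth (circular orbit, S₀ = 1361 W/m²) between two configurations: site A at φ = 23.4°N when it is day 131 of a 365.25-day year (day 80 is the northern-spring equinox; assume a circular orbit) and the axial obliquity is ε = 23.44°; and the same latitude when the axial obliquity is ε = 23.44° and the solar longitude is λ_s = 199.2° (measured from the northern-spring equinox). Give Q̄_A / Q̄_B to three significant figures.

— Configuration A (φ=+23.4°):
Solar longitude: λ_s = 360° × (131 − 80)/365.25 = 50.267°.
sin δ = sin 23.44° × sin 50.267° = 0.30591, so δ = +17.813°.
cos H₀ = −tan(+23.4°) tan(+17.813°) = -0.1390, H₀ = 1.7103 rad.
Bracket: H₀ sin φ sin δ + cos φ cos δ sin H₀ = 1.7103×0.39715×0.30591 + 0.91775×0.95206×0.99029 = 0.207788 + 0.865269 = 1.073057.
Q̄ = (S₀/π) × [bracket] = (1361/π) × 1.073057 = 464.87 W/m².
— Configuration B (φ=+23.4°):
Solar declination: sin δ = sin ε · sin λ_s = sin 23.44° × sin 199.2° = -0.13082, so δ = -7.517°.
cos H₀ = −tan(+23.4°) tan(-7.517°) = 0.0571, H₀ = 1.5137 rad.
Bracket: H₀ sin φ sin δ + cos φ cos δ sin H₀ = 1.5137×0.39715×-0.13082 + 0.91775×0.99141×0.99837 = -0.078645 + 0.908383 = 0.829738.
Q̄ = (S₀/π) × [bracket] = (1361/π) × 0.829738 = 359.46 W/m².
Ratio Q̄_A / Q̄_B = 464.87 / 359.46 = 1.293.

Q̄_A / Q̄_B ≈ 1.29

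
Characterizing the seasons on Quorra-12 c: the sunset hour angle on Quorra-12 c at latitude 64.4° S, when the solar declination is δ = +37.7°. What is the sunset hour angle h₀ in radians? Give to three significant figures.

h₀ = 0.00 rad

cos h₀ = −tan ϕ · tan δ = 1.6131 ≥ 1, so the host star never rises (polar night) and h₀ = 0.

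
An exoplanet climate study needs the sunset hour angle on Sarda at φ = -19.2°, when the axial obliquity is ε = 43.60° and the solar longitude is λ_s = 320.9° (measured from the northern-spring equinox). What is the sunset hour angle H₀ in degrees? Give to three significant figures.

H₀ = 99.7°

Solar declination: sin δ = sin ε · sin λ_s = sin 43.60° × sin 320.9° = -0.43493, so δ = -25.781°.
cos H₀ = −tan φ · tan δ = −tan(-19.2°) × tan(-25.781°) = -0.1682, so H₀ = 1.7398 rad = 99.68°.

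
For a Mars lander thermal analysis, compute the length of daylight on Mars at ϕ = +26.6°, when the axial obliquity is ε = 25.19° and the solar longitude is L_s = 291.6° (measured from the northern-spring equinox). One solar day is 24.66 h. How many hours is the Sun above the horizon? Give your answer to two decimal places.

Solar declination: sin δ = sin ε · sin L_s = sin 25.19° × sin 291.6° = -0.39573, so δ = -23.312°.
cos h₀ = −tan ϕ · tan δ = −tan(+26.6°) × tan(-23.312°) = 0.2158, so h₀ = 1.3533 rad = 77.54°.
Daylight = 2h₀/(2π) × 24.66 h = (1.3533/π) × 24.66 = 10.62 h.

10.62 h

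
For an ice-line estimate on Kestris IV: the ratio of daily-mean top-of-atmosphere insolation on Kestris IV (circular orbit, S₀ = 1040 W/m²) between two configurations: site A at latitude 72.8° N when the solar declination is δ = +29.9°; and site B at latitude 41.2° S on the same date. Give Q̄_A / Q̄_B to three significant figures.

Q̄_A / Q̄_B ≈ 6.77

— Configuration A (φ=+72.8°):
cos H₀ = −tan(+72.8°) tan(+29.900°) = -1.8576 ≤ −1 ⇒ polar day, H₀ = π.
Bracket: H₀ sin φ sin δ + cos φ cos δ sin H₀ = 3.1416×0.95528×0.49849 + 0.29571×0.86690×0.00000 = 1.496022 + 0.000000 = 1.496022.
Q̄ = (S₀/π) × [bracket] = (1040/π) × 1.496022 = 495.25 W/m².
— Configuration B (φ=-41.2°):
cos H₀ = −tan(-41.2°) tan(+29.900°) = 0.5034, H₀ = 1.0433 rad.
Bracket: H₀ sin φ sin δ + cos φ cos δ sin H₀ = 1.0433×-0.65869×0.49849 + 0.75241×0.86690×0.86406 = -0.342568 + 0.563595 = 0.221027.
Q̄ = (S₀/π) × [bracket] = (1040/π) × 0.221027 = 73.169 W/m².
Ratio Q̄_A / Q̄_B = 495.25 / 73.169 = 6.769.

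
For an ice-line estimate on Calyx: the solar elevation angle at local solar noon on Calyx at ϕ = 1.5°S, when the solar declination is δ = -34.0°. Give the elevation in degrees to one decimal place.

57.5°

At local noon the hour angle is zero, so the zenith angle equals |ϕ − δ| = |-1.5° − (-34.000°)| = 32.500°.
Elevation = 90° − 32.500° = 57.5°.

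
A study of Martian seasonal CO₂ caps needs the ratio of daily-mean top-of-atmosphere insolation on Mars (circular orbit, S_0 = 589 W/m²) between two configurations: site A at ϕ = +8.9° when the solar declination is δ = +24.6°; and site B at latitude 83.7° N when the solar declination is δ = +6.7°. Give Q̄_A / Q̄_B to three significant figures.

Q̄_A / Q̄_B ≈ 2.75

— Configuration A (ϕ=+8.9°):
cos h₀ = −tan(+8.9°) tan(+24.600°) = -0.0717, h₀ = 1.6426 rad.
Bracket: h₀ sin ϕ sin δ + cos ϕ cos δ sin h₀ = 1.6426×0.15471×0.41628 + 0.98796×0.90924×0.99743 = 0.105788 + 0.895984 = 1.001772.
Q̄ = (S_0/π) × [bracket] = (589/π) × 1.001772 = 187.82 W/m².
— Configuration B (ϕ=+83.7°):
cos h₀ = −tan(+83.7°) tan(+6.700°) = -1.0641 ≤ −1 ⇒ polar day, h₀ = π.
Bracket: h₀ sin ϕ sin δ + cos ϕ cos δ sin h₀ = 3.1416×0.99396×0.11667 + 0.10973×0.99317×0.00000 = 0.364317 + 0.000000 = 0.364317.
Q̄ = (S_0/π) × [bracket] = (589/π) × 0.364317 = 68.304 W/m².
Ratio Q̄_A / Q̄_B = 187.82 / 68.304 = 2.750.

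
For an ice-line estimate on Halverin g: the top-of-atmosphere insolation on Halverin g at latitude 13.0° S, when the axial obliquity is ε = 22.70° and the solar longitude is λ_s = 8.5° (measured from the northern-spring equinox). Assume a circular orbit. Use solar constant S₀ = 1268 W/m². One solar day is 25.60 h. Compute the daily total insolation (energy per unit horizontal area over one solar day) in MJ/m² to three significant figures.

Solar declination: sin δ = sin ε · sin λ_s = sin 22.70° × sin 8.5° = 0.05704, so δ = +3.270°.
cos H₀ = −tan(-13.0°) tan(+3.270°) = 0.0132, H₀ = 1.5576 rad.
Bracket: H₀ sin φ sin δ + cos φ cos δ sin H₀ = 1.5576×-0.22495×0.05704 + 0.97437×0.99837×0.99991 = -0.019986 + 0.972694 = 0.952708.
Q̄ = (S₀/π) × [bracket] = (1268/π) × 0.952708 = 384.53 W/m².
Daily total = Q̄ × 25.60 h × 3600 s/h = 384.53 × 25.60 × 3600 / 10⁶ = 35.44 MJ/m².

35.4 MJ/m²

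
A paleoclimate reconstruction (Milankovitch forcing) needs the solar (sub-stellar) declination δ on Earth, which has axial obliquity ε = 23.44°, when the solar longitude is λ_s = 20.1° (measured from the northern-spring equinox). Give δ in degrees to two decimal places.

sin δ = sin ε · sin λ_s = sin 23.44° × sin 20.1° = 0.136704.
δ = arcsin(0.136704) = +7.86°.

δ = +7.86°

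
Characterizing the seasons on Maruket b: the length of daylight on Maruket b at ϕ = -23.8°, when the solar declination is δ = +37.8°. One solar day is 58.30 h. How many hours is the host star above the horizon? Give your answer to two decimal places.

cos h₀ = −tan ϕ · tan δ = −tan(-23.8°) × tan(+37.800°) = 0.3421, so h₀ = 1.2216 rad = 69.99°.
Daylight = 2h₀/(2π) × 58.30 h = (1.2216/π) × 58.30 = 22.67 h.

22.67 h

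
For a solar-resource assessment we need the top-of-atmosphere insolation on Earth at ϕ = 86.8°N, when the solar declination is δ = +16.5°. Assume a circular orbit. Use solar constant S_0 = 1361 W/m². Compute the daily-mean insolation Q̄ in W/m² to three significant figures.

Q̄ ≈ 386 W/m²

cos h₀ = −tan(+86.8°) tan(+16.500°) = -5.2982 ≤ −1 ⇒ polar day, h₀ = π.
Bracket: h₀ sin ϕ sin δ + cos ϕ cos δ sin h₀ = 3.1416×0.99844×0.28402 + 0.05582×0.95882×0.00000 = 0.890885 + 0.000000 = 0.890885.
Q̄ = (S_0/π) × [bracket] = (1361/π) × 0.890885 = 385.9 W/m².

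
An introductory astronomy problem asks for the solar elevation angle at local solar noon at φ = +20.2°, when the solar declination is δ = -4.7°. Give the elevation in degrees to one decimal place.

65.1°

At local noon the hour angle is zero, so the zenith angle equals |φ − δ| = |+20.2° − (-4.700°)| = 24.900°.
Elevation = 90° − 24.900° = 65.1°.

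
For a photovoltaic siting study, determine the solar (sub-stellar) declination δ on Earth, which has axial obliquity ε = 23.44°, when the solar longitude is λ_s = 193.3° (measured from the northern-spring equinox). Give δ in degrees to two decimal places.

δ = -5.25°

sin δ = sin ε · sin λ_s = sin 23.44° × sin 193.3° = -0.091511.
δ = arcsin(-0.091511) = -5.25°.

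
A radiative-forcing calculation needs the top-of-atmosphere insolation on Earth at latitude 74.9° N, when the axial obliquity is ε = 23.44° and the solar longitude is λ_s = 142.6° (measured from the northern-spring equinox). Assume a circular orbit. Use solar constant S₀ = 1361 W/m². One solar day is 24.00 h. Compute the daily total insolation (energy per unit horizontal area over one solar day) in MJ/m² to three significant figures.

Solar declination: sin δ = sin ε · sin λ_s = sin 23.44° × sin 142.6° = 0.24161, so δ = +13.981°.
cos H₀ = −tan(+74.9°) tan(+13.981°) = -0.9228, H₀ = 2.7460 rad.
Bracket: H₀ sin φ sin δ + cos φ cos δ sin H₀ = 2.7460×0.96547×0.24161 + 0.26050×0.97037×0.38534 = 0.640552 + 0.097407 = 0.737959.
Q̄ = (S₀/π) × [bracket] = (1361/π) × 0.737959 = 319.70 W/m².
Daily total = Q̄ × 24.00 h × 3600 s/h = 319.70 × 24.00 × 3600 / 10⁶ = 27.62 MJ/m².

27.6 MJ/m²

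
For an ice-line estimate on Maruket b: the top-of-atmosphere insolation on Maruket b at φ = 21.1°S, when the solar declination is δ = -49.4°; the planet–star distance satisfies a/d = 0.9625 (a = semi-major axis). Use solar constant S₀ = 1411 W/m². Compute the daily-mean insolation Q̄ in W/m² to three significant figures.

cos H₀ = −tan(-21.1°) tan(-49.400°) = -0.4502, H₀ = 2.0378 rad.
Bracket: H₀ sin φ sin δ + cos φ cos δ sin H₀ = 2.0378×-0.36000×-0.75927 + 0.93295×0.65077×0.89293 = 0.557007 + 0.542130 = 1.099137.
Inverse-square distance factor (a/d)² = 0.9625² = 0.926406.
Q̄ = (S₀/π) × 0.926406 × [bracket] = (1411/π) × 0.926406 × 1.099137 = 457.3 W/m².

Q̄ ≈ 457 W/m²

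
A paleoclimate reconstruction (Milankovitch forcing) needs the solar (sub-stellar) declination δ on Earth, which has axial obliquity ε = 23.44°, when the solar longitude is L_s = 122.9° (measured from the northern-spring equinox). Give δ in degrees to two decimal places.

δ = +19.51°

sin δ = sin ε · sin L_s = sin 23.44° × sin 122.9° = 0.333991.
δ = arcsin(0.333991) = +19.51°.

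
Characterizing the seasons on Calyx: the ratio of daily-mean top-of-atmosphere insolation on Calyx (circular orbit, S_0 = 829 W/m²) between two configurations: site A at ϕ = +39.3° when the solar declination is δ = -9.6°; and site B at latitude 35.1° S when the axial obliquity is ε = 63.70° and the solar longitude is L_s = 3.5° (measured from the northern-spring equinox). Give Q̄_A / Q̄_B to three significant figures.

— Configuration A (ϕ=+39.3°):
cos h₀ = −tan(+39.3°) tan(-9.600°) = 0.1384, h₀ = 1.4319 rad.
Bracket: h₀ sin ϕ sin δ + cos ϕ cos δ sin h₀ = 1.4319×0.63338×-0.16677 + 0.77384×0.98600×0.99037 = -0.151250 + 0.755658 = 0.604408.
Q̄ = (S_0/π) × [bracket] = (829/π) × 0.604408 = 159.49 W/m².
— Configuration B (ϕ=-35.1°):
Solar declination: sin δ = sin ε · sin L_s = sin 63.70° × sin 3.5° = 0.05473, so δ = +3.137°.
cos h₀ = −tan(-35.1°) tan(+3.137°) = 0.0385, h₀ = 1.5323 rad.
Bracket: h₀ sin ϕ sin δ + cos ϕ cos δ sin h₀ = 1.5323×-0.57501×0.05473 + 0.81815×0.99850×0.99926 = -0.048222 + 0.816318 = 0.768096.
Q̄ = (S_0/π) × [bracket] = (829/π) × 0.768096 = 202.68 W/m².
Ratio Q̄_A / Q̄_B = 159.49 / 202.68 = 0.7869.

Q̄_A / Q̄_B ≈ 0.787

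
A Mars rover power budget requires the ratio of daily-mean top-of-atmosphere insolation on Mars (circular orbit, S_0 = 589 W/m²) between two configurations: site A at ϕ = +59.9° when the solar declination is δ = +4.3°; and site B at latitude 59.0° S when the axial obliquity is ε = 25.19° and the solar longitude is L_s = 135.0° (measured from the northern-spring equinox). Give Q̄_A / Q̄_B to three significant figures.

— Configuration A (ϕ=+59.9°):
cos h₀ = −tan(+59.9°) tan(+4.300°) = -0.1297, h₀ = 1.7009 rad.
Bracket: h₀ sin ϕ sin δ + cos ϕ cos δ sin h₀ = 1.7009×0.86515×0.07498 + 0.50151×0.99719×0.99155 = 0.110336 + 0.495875 = 0.606211.
Q̄ = (S_0/π) × [bracket] = (589/π) × 0.606211 = 113.66 W/m².
— Configuration B (ϕ=-59.0°):
Solar declination: sin δ = sin ε · sin L_s = sin 25.19° × sin 135.0° = 0.30096, so δ = +17.515°.
cos h₀ = −tan(-59.0°) tan(+17.515°) = 0.5252, h₀ = 1.0178 rad.
Bracket: h₀ sin ϕ sin δ + cos ϕ cos δ sin h₀ = 1.0178×-0.85717×0.30096 + 0.51504×0.95364×0.85096 = -0.262566 + 0.417960 = 0.155394.
Q̄ = (S_0/π) × [bracket] = (589/π) × 0.155394 = 29.134 W/m².
Ratio Q̄_A / Q̄_B = 113.66 / 29.134 = 3.901.

Q̄_A / Q̄_B ≈ 3.90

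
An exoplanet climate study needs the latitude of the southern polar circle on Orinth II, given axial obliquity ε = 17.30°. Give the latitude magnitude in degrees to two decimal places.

72.70°

The polar circle is the lowest latitude that experiences at least one full rotation of continuous darkness at the northern-summer solstice; it lies at |φ| = 90° − ε = 90° − 17.30° = 72.70°.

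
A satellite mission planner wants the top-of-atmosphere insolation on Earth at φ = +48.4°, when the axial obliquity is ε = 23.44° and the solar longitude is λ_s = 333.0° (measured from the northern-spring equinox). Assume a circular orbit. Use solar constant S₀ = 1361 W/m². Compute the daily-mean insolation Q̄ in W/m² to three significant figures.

Q̄ ≈ 197 W/m²

Solar declination: sin δ = sin ε · sin λ_s = sin 23.44° × sin 333.0° = -0.18059, so δ = -10.404°.
cos H₀ = −tan(+48.4°) tan(-10.404°) = 0.2068, H₀ = 1.3625 rad.
Bracket: H₀ sin φ sin δ + cos φ cos δ sin H₀ = 1.3625×0.74780×-0.18059 + 0.66393×0.98356×0.97838 = -0.183999 + 0.638897 = 0.454898.
Q̄ = (S₀/π) × [bracket] = (1361/π) × 0.454898 = 197.1 W/m².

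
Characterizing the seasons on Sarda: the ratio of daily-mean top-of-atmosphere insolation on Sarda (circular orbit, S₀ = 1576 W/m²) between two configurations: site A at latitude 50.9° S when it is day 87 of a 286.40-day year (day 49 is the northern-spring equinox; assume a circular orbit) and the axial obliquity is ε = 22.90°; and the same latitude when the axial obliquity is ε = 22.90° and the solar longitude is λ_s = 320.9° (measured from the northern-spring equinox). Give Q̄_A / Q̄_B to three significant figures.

— Configuration A (φ=-50.9°):
Solar longitude: λ_s = 360° × (87 − 49)/286.40 = 47.765°.
sin δ = sin 22.90° × sin 47.765° = 0.28811, so δ = +16.745°.
cos H₀ = −tan(-50.9°) tan(+16.745°) = 0.3702, H₀ = 1.1916 rad.
Bracket: H₀ sin φ sin δ + cos φ cos δ sin H₀ = 1.1916×-0.77605×0.28811 + 0.63068×0.95760×0.92895 = -0.266427 + 0.561029 = 0.294602.
Q̄ = (S₀/π) × [bracket] = (1576/π) × 0.294602 = 147.79 W/m².
— Configuration B (φ=-50.9°):
Solar declination: sin δ = sin ε · sin λ_s = sin 22.90° × sin 320.9° = -0.24541, so δ = -14.206°.
cos H₀ = −tan(-50.9°) tan(-14.206°) = -0.3115, H₀ = 1.8876 rad.
Bracket: H₀ sin φ sin δ + cos φ cos δ sin H₀ = 1.8876×-0.77605×-0.24541 + 0.63068×0.96942×0.95024 = 0.359494 + 0.580971 = 0.940465.
Q̄ = (S₀/π) × [bracket] = (1576/π) × 0.940465 = 471.79 W/m².
Ratio Q̄_A / Q̄_B = 147.79 / 471.79 = 0.3133.

Q̄_A / Q̄_B ≈ 0.313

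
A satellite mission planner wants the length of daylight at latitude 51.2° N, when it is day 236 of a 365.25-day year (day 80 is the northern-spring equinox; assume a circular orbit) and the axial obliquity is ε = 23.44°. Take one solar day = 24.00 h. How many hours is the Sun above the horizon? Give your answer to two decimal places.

13.71 h

Solar longitude: L_s = 360° × (236 − 80)/365.25 = 153.758°.
sin δ = sin 23.44° × sin 153.758° = 0.17589, so δ = +10.130°.
cos h₀ = −tan ϕ · tan δ = −tan(+51.2°) × tan(+10.130°) = -0.2222, so h₀ = 1.7949 rad = 102.84°.
Daylight = 2h₀/(2π) × 24.00 h = (1.7949/π) × 24.00 = 13.71 h.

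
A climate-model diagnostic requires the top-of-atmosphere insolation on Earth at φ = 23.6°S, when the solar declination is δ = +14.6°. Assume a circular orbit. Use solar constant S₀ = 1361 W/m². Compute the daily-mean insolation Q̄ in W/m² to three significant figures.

cos H₀ = −tan(-23.6°) tan(+14.600°) = 0.1138, H₀ = 1.4567 rad.
Bracket: H₀ sin φ sin δ + cos φ cos δ sin H₀ = 1.4567×-0.40035×0.25207 + 0.91636×0.96771×0.99350 = -0.147005 + 0.881007 = 0.734002.
Q̄ = (S₀/π) × [bracket] = (1361/π) × 0.734002 = 318.0 W/m².

Q̄ ≈ 318 W/m²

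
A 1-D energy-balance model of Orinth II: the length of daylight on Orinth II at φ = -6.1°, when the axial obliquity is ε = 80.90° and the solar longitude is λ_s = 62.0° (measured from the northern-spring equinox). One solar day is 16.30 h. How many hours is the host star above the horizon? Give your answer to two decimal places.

Solar declination: sin δ = sin ε · sin λ_s = sin 80.90° × sin 62.0° = 0.87183, so δ = +60.673°.
cos H₀ = −tan φ · tan δ = −tan(-6.1°) × tan(+60.673°) = 0.1902, so H₀ = 1.3794 rad = 79.03°.
Daylight = 2H₀/(2π) × 16.30 h = (1.3794/π) × 16.30 = 7.16 h.

7.16 h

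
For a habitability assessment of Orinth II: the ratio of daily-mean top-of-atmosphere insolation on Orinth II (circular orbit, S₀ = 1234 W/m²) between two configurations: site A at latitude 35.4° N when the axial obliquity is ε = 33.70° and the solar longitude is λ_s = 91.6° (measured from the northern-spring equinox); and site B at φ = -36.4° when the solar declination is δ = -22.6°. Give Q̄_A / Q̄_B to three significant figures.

— Configuration A (φ=+35.4°):
Solar declination: sin δ = sin ε · sin λ_s = sin 33.70° × sin 91.6° = 0.55463, so δ = +33.685°.
cos H₀ = −tan(+35.4°) tan(+33.685°) = -0.4737, H₀ = 2.0643 rad.
Bracket: H₀ sin φ sin δ + cos φ cos δ sin H₀ = 2.0643×0.57928×0.55463 + 0.81513×0.83210×0.88069 = 0.663231 + 0.597345 = 1.260576.
Q̄ = (S₀/π) × [bracket] = (1234/π) × 1.260576 = 495.15 W/m².
— Configuration B (φ=-36.4°):
cos H₀ = −tan(-36.4°) tan(-22.600°) = -0.3069, H₀ = 1.8827 rad.
Bracket: H₀ sin φ sin δ + cos φ cos δ sin H₀ = 1.8827×-0.59342×-0.38430 + 0.80489×0.92321×0.95174 = 0.429352 + 0.707221 = 1.136573.
Q̄ = (S₀/π) × [bracket] = (1234/π) × 1.136573 = 446.44 W/m².
Ratio Q̄_A / Q̄_B = 495.15 / 446.44 = 1.109.

Q̄_A / Q̄_B ≈ 1.11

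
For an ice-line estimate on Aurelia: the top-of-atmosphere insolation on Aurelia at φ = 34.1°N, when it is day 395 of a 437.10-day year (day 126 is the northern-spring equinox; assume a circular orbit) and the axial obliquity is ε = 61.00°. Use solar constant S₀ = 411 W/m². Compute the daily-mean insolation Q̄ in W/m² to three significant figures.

Q̄ ≈ 31.9 W/m²

Solar longitude: λ_s = 360° × (395 − 126)/437.10 = 221.551°.
sin δ = sin 61.00° × sin 221.551° = -0.58012, so δ = -35.459°.
cos H₀ = −tan(+34.1°) tan(-35.459°) = 0.4822, H₀ = 1.0676 rad.
Bracket: H₀ sin φ sin δ + cos φ cos δ sin H₀ = 1.0676×0.56064×-0.58012 + 0.82806×0.81453×0.87606 = -0.347225 + 0.590885 = 0.243660.
Q̄ = (S₀/π) × [bracket] = (411/π) × 0.243660 = 31.88 W/m².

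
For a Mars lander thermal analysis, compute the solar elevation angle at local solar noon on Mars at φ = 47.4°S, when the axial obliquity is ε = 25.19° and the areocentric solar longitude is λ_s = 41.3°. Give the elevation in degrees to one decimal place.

26.3°

sin δ = sin 25.19° × sin 41.3° = 0.28091, so δ = +16.315°.
At local noon the hour angle is zero, so the zenith angle equals |φ − δ| = |-47.4° − (+16.315°)| = 63.715°.
Elevation = 90° − 63.715° = 26.3°.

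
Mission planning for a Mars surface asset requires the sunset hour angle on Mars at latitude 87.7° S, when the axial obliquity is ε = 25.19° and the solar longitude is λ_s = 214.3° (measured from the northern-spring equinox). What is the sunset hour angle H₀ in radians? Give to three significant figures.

Solar declination: sin δ = sin ε · sin λ_s = sin 25.19° × sin 214.3° = -0.23985, so δ = -13.878°.
Sunrise equation: cos H₀ = −tan φ · tan δ = -6.1513 ≤ −1, so the Sun never sets (polar day) and H₀ = π.

H₀ = 3.14 rad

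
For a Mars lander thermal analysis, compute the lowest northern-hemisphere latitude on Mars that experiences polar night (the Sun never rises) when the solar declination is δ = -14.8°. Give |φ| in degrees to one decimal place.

Polar night requires cos H₀ = −tan φ tan δ ≥ 1, i.e. tan φ tan δ ≤ −1.
The boundary is |tan φ| · |tan δ| = 1, so |φ| = 90° − |δ| = 90° − 14.8° = 75.2° in the northern hemisphere.

|φ| = 75.2°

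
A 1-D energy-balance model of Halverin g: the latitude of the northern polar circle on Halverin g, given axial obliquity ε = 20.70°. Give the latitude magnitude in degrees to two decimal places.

The polar circle is the lowest latitude that experiences at least one full rotation of continuous daylight at the northern-summer solstice; it lies at |ϕ| = 90° − ε = 90° − 20.70° = 69.30°.

69.30°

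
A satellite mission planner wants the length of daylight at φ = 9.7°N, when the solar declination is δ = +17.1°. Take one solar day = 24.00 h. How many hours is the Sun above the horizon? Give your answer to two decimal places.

cos H₀ = −tan φ · tan δ = −tan(+9.7°) × tan(+17.100°) = -0.0526, so H₀ = 1.6234 rad = 93.01°.
Daylight = 2H₀/(2π) × 24.00 h = (1.6234/π) × 24.00 = 12.40 h.

12.40 h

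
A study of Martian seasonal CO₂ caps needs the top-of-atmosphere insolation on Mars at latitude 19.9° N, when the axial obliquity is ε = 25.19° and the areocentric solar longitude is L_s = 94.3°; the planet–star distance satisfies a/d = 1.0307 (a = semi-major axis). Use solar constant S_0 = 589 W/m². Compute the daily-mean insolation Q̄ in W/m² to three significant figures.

Q̄ ≈ 217 W/m²

sin δ = sin 25.19° × sin 94.3° = 0.42442, so δ = +25.114°.
cos h₀ = −tan(+19.9°) tan(+25.114°) = -0.1697, h₀ = 1.7413 rad.
Bracket: h₀ sin ϕ sin δ + cos ϕ cos δ sin h₀ = 1.7413×0.34038×0.42442 + 0.94029×0.90546×0.98550 = 0.251555 + 0.839050 = 1.090605.
Inverse-square distance factor (a/d)² = 1.0307² = 1.062342.
Q̄ = (S_0/π) × 1.062342 × [bracket] = (589/π) × 1.062342 × 1.090605 = 217.2 W/m².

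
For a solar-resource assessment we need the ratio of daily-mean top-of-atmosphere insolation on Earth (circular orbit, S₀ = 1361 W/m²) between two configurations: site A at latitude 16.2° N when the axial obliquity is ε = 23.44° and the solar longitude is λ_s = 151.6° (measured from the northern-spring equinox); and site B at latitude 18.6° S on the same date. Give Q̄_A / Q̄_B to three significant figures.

Q̄_A / Q̄_B ≈ 1.23

— Configuration A (φ=+16.2°):
Solar declination: sin δ = sin ε · sin λ_s = sin 23.44° × sin 151.6° = 0.18920, so δ = +10.906°.
cos H₀ = −tan(+16.2°) tan(+10.906°) = -0.0560, H₀ = 1.6268 rad.
Bracket: H₀ sin φ sin δ + cos φ cos δ sin H₀ = 1.6268×0.27899×0.18920 + 0.96029×0.98194×0.99843 = 0.085870 + 0.941467 = 1.027337.
Q̄ = (S₀/π) × [bracket] = (1361/π) × 1.027337 = 445.06 W/m².
— Configuration B (φ=-18.6°):
cos H₀ = −tan(-18.6°) tan(+10.906°) = 0.0648, H₀ = 1.5059 rad.
Bracket: H₀ sin φ sin δ + cos φ cos δ sin H₀ = 1.5059×-0.31896×0.18920 + 0.94777×0.98194×0.99790 = -0.090877 + 0.928699 = 0.837822.
Q̄ = (S₀/π) × [bracket] = (1361/π) × 0.837822 = 362.96 W/m².
Ratio Q̄_A / Q̄_B = 445.06 / 362.96 = 1.226.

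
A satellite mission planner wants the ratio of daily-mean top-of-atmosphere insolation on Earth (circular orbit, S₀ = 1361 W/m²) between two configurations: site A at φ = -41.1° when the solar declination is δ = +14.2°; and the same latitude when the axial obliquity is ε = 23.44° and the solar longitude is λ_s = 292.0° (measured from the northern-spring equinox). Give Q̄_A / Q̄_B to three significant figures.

Q̄_A / Q̄_B ≈ 0.441

— Configuration A (φ=-41.1°):
cos H₀ = −tan(-41.1°) tan(+14.200°) = 0.2207, H₀ = 1.3482 rad.
Bracket: H₀ sin φ sin δ + cos φ cos δ sin H₀ = 1.3482×-0.65738×0.24531 + 0.75356×0.96945×0.97533 = -0.217413 + 0.712516 = 0.495103.
Q̄ = (S₀/π) × [bracket] = (1361/π) × 0.495103 = 214.49 W/m².
— Configuration B (φ=-41.1°):
Solar declination: sin δ = sin ε · sin λ_s = sin 23.44° × sin 292.0° = -0.36882, so δ = -21.643°.
cos H₀ = −tan(-41.1°) tan(-21.643°) = -0.3461, H₀ = 1.9243 rad.
Bracket: H₀ sin φ sin δ + cos φ cos δ sin H₀ = 1.9243×-0.65738×-0.36882 + 0.75356×0.92950×0.93818 = 0.466556 + 0.657133 = 1.123689.
Q̄ = (S₀/π) × [bracket] = (1361/π) × 1.123689 = 486.80 W/m².
Ratio Q̄_A / Q̄_B = 214.49 / 486.80 = 0.4406.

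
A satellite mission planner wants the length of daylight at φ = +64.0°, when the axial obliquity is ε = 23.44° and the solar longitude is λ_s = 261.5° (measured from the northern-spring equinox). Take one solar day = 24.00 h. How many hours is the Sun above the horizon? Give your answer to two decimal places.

3.82 h

Solar declination: sin δ = sin ε · sin λ_s = sin 23.44° × sin 261.5° = -0.39342, so δ = -23.167°.
cos H₀ = −tan φ · tan δ = −tan(+64.0°) × tan(-23.167°) = 0.8774, so H₀ = 0.5004 rad = 28.67°.
Daylight = 2H₀/(2π) × 24.00 h = (0.5004/π) × 24.00 = 3.82 h.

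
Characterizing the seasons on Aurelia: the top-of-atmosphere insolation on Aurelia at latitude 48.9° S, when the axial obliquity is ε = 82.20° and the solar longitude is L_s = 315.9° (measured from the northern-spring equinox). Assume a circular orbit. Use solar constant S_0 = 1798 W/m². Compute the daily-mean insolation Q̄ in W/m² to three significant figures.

Q̄ ≈ 934 W/m²

Solar declination: sin δ = sin ε · sin L_s = sin 82.20° × sin 315.9° = -0.68947, so δ = -43.588°.
cos h₀ = −tan(-48.9°) tan(-43.588°) = -1.0912 ≤ −1 ⇒ polar day, h₀ = π.
Bracket: h₀ sin ϕ sin δ + cos ϕ cos δ sin h₀ = 3.1416×-0.75356×-0.68947 + 0.65738×0.72431×0.00000 = 1.632240 + 0.000000 = 1.632240.
Q̄ = (S_0/π) × [bracket] = (1798/π) × 1.632240 = 934.2 W/m².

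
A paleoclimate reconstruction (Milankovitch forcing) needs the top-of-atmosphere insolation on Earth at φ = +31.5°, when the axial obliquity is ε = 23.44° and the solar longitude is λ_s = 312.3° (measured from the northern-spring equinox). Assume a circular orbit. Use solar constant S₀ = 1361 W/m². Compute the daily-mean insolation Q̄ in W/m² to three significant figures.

Q̄ ≈ 255 W/m²

Solar declination: sin δ = sin ε · sin λ_s = sin 23.44° × sin 312.3° = -0.29422, so δ = -17.111°.
cos H₀ = −tan(+31.5°) tan(-17.111°) = 0.1886, H₀ = 1.3810 rad.
Bracket: H₀ sin φ sin δ + cos φ cos δ sin H₀ = 1.3810×0.52250×-0.29422 + 0.85264×0.95574×0.98205 = -0.212301 + 0.800275 = 0.587974.
Q̄ = (S₀/π) × [bracket] = (1361/π) × 0.587974 = 254.7 W/m².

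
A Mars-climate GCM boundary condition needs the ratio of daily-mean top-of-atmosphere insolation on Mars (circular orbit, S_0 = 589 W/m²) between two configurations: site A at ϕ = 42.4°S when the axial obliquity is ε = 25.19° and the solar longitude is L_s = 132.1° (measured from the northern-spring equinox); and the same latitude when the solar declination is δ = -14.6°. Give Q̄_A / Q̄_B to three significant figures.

— Configuration A (ϕ=-42.4°):
Solar declination: sin δ = sin ε · sin L_s = sin 25.19° × sin 132.1° = 0.31580, so δ = +18.409°.
cos h₀ = −tan(-42.4°) tan(+18.409°) = 0.3039, h₀ = 1.2620 rad.
Bracket: h₀ sin ϕ sin δ + cos ϕ cos δ sin h₀ = 1.2620×-0.67430×0.31580 + 0.73846×0.94883×0.95270 = -0.268735 + 0.667531 = 0.398796.
Q̄ = (S_0/π) × [bracket] = (589/π) × 0.398796 = 74.768 W/m².
— Configuration B (ϕ=-42.4°):
cos h₀ = −tan(-42.4°) tan(-14.600°) = -0.2379, h₀ = 1.8109 rad.
Bracket: h₀ sin ϕ sin δ + cos ϕ cos δ sin h₀ = 1.8109×-0.67430×-0.25207 + 0.73846×0.96771×0.97130 = 0.307800 + 0.694106 = 1.001906.
Q̄ = (S_0/π) × [bracket] = (589/π) × 1.001906 = 187.84 W/m².
Ratio Q̄_A / Q̄_B = 74.768 / 187.84 = 0.3980.

Q̄_A / Q̄_B ≈ 0.398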